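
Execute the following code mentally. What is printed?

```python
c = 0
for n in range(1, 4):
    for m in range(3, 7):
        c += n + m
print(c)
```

n=1,m=3: c = 0+4 = 4
n=1,m=4: c = 4+5 = 9
n=1,m=5: c = 9+6 = 15
n=1,m=6: c = 15+7 = 22
n=2,m=3: c = 22+5 = 27
n=2,m=4: c = 27+6 = 33
n=2,m=5: c = 33+7 = 40
n=2,m=6: c = 40+8 = 48
n=3,m=3: c = 48+6 = 54
n=3,m=4: c = 54+7 = 61
n=3,m=5: c = 61+8 = 69
n=3,m=6: c = 69+9 = 78

78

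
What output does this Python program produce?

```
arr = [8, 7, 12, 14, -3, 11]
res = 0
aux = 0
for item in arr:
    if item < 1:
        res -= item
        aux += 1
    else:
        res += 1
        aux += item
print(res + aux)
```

61

item=8: not <1, res = 0+1 = 1; aux=8
item=7: not <1, res = 1+1 = 2; aux=15
item=12: not <1, res = 2+1 = 3; aux=27
item=14: not <1, res = 3+1 = 4; aux=41
item=-3: <1, res = 4-(-3) = 7; aux=42
item=11: not <1, res = 7+1 = 8; aux=53
res+aux = 8+53 = 61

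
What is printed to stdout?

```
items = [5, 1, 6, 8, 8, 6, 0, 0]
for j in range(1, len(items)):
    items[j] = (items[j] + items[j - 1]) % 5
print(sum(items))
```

j=1: items[1] = (1+5)%5 = 1 → [5, 1, 6, 8, 8, 6, 0, 0]
j=2: items[2] = (6+1)%5 = 2 → [5, 1, 2, 8, 8, 6, 0, 0]
j=3: items[3] = (8+2)%5 = 0 → [5, 1, 2, 0, 8, 6, 0, 0]
j=4: items[4] = (8+0)%5 = 3 → [5, 1, 2, 0, 3, 6, 0, 0]
j=5: items[5] = (6+3)%5 = 4 → [5, 1, 2, 0, 3, 4, 0, 0]
j=6: items[6] = (0+4)%5 = 4 → [5, 1, 2, 0, 3, 4, 4, 0]
j=7: items[7] = (0+4)%5 = 4 → [5, 1, 2, 0, 3, 4, 4, 4]
sum = 23

23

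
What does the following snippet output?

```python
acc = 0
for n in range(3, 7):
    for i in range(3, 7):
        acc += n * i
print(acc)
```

324

n=3,i=3: acc = 0+9 = 9
n=3,i=4: acc = 9+12 = 21
n=3,i=5: acc = 21+15 = 36
n=3,i=6: acc = 36+18 = 54
n=4,i=3: acc = 54+12 = 66
n=4,i=4: acc = 66+16 = 82
n=4,i=5: acc = 82+20 = 102
n=4,i=6: acc = 102+24 = 126
n=5,i=3: acc = 126+15 = 141
n=5,i=4: acc = 141+20 = 161
n=5,i=5: acc = 161+25 = 186
n=5,i=6: acc = 186+30 = 216
n=6,i=3: acc = 216+18 = 234
n=6,i=4: acc = 234+24 = 258
n=6,i=5: acc = 258+30 = 288
n=6,i=6: acc = 288+36 = 324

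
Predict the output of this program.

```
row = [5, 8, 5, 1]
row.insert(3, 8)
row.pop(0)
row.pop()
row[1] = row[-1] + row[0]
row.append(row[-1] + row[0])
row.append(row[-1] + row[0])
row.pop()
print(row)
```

insert 8 at 3 → [5, 8, 5, 8, 1]
pop(0) removes 5 → [8, 5, 8, 1]
pop() removes 1 → [8, 5, 8]
row[1] = row[-1]+row[0] = 8+8 = 16 → [8, 16, 8]
append row[-1]+row[0] = 8+8 = 16 → [8, 16, 8, 16]
append row[-1]+row[0] = 16+8 = 24 → [8, 16, 8, 16, 24]
pop() removes 24 → [8, 16, 8, 16]

[8, 16, 8, 16]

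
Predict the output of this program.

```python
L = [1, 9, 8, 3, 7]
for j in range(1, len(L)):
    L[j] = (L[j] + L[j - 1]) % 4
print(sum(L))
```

6

j=1: L[1] = (9+1)%4 = 2 → [1, 2, 8, 3, 7]
j=2: L[2] = (8+2)%4 = 2 → [1, 2, 2, 3, 7]
j=3: L[3] = (3+2)%4 = 1 → [1, 2, 2, 1, 7]
j=4: L[4] = (7+1)%4 = 0 → [1, 2, 2, 1, 0]
sum = 6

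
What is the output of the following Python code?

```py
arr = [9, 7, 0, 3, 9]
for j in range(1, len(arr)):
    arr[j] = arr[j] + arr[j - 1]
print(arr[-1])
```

28

j=1: arr[1] = 7+9 = 16 → [9, 16, 0, 3, 9]
j=2: arr[2] = 0+16 = 16 → [9, 16, 16, 3, 9]
j=3: arr[3] = 3+16 = 19 → [9, 16, 16, 19, 9]
j=4: arr[4] = 9+19 = 28 → [9, 16, 16, 19, 28]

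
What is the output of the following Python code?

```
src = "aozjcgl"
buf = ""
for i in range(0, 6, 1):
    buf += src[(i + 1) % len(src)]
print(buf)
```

i=0: add src[1]='o' → 'o'
i=1: add src[2]='z' → 'oz'
i=2: add src[3]='j' → 'ozj'
i=3: add src[4]='c' → 'ozjc'
i=4: add src[5]='g' → 'ozjcg'
i=5: add src[6]='l' → 'ozjcgl'

ozjcgl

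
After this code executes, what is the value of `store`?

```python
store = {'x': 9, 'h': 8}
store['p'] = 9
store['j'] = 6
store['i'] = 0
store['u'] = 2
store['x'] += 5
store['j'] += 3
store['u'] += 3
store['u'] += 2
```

store['p'] = 9 → {'x': 9, 'h': 8, 'p': 9}
store['j'] = 6 → {'x': 9, 'h': 8, 'p': 9, 'j': 6}
store['i'] = 0 → {'x': 9, 'h': 8, 'p': 9, 'j': 6, 'i': 0}
store['u'] = 2 → {'x': 9, 'h': 8, 'p': 9, 'j': 6, 'i': 0, 'u': 2}
store['x'] = 9+5 = 14 → {'x': 14, 'h': 8, 'p': 9, 'j': 6, 'i': 0, 'u': 2}
store['j'] = 6+3 = 9 → {'x': 14, 'h': 8, 'p': 9, 'j': 9, 'i': 0, 'u': 2}
store['u'] = 2+3 = 5 → {'x': 14, 'h': 8, 'p': 9, 'j': 9, 'i': 0, 'u': 5}
store['u'] = 5+2 = 7 → {'x': 14, 'h': 8, 'p': 9, 'j': 9, 'i': 0, 'u': 7}

{'x': 14, 'h': 8, 'p': 9, 'j': 9, 'i': 0, 'u': 7}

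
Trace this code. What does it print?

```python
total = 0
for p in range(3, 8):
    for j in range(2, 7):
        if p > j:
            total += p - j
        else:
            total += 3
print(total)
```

p=3,j=2: 3>2, total = 0+1 = 1
p=3,j=3: not 3>3, total = 1+3 = 4
p=3,j=4: not 3>4, total = 4+3 = 7
p=3,j=5: not 3>5, total = 7+3 = 10
p=3,j=6: not 3>6, total = 10+3 = 13
p=4,j=2: 4>2, total = 13+2 = 15
p=4,j=3: 4>3, total = 15+1 = 16
p=4,j=4: not 4>4, total = 16+3 = 19
p=4,j=5: not 4>5, total = 19+3 = 22
p=4,j=6: not 4>6, total = 22+3 = 25
p=5,j=2: 5>2, total = 25+3 = 28
p=5,j=3: 5>3, total = 28+2 = 30
p=5,j=4: 5>4, total = 30+1 = 31
p=5,j=5: not 5>5, total = 31+3 = 34
p=5,j=6: not 5>6, total = 34+3 = 37
p=6,j=2: 6>2, total = 37+4 = 41
p=6,j=3: 6>3, total = 41+3 = 44
p=6,j=4: 6>4, total = 44+2 = 46
p=6,j=5: 6>5, total = 46+1 = 47
p=6,j=6: not 6>6, total = 47+3 = 50
p=7,j=2: 7>2, total = 50+5 = 55
p=7,j=3: 7>3, total = 55+4 = 59
p=7,j=4: 7>4, total = 59+3 = 62
p=7,j=5: 7>5, total = 62+2 = 64
p=7,j=6: 7>6, total = 64+1 = 65

65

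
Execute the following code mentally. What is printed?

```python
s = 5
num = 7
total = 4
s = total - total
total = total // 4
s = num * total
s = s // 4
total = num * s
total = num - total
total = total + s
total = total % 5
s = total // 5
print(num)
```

7

s = 4-4 = 0
total = 4//4 = 1
s = 7*1 = 7
s = 7//4 = 1
total = 7*1 = 7
total = 7-7 = 0
total = 0+1 = 1
total = 1%5 = 1
s = 1//5 = 0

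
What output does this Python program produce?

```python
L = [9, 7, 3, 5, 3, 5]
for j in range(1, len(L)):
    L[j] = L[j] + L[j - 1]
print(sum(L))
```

j=1: L[1] = 7+9 = 16 → [9, 16, 3, 5, 3, 5]
j=2: L[2] = 3+16 = 19 → [9, 16, 19, 5, 3, 5]
j=3: L[3] = 5+19 = 24 → [9, 16, 19, 24, 3, 5]
j=4: L[4] = 3+24 = 27 → [9, 16, 19, 24, 27, 5]
j=5: L[5] = 5+27 = 32 → [9, 16, 19, 24, 27, 32]
sum = 127

127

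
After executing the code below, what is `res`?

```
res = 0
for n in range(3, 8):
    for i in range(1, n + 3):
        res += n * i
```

800

n=3,i=1: res = 0+3 = 3
n=3,i=2: res = 3+6 = 9
n=3,i=3: res = 9+9 = 18
n=3,i=4: res = 18+12 = 30
n=3,i=5: res = 30+15 = 45
n=4,i=1: res = 45+4 = 49
n=4,i=2: res = 49+8 = 57
n=4,i=3: res = 57+12 = 69
n=4,i=4: res = 69+16 = 85
n=4,i=5: res = 85+20 = 105
n=4,i=6: res = 105+24 = 129
n=5,i=1: res = 129+5 = 134
n=5,i=2: res = 134+10 = 144
n=5,i=3: res = 144+15 = 159
n=5,i=4: res = 159+20 = 179
n=5,i=5: res = 179+25 = 204
n=5,i=6: res = 204+30 = 234
n=5,i=7: res = 234+35 = 269
n=6,i=1: res = 269+6 = 275
n=6,i=2: res = 275+12 = 287
n=6,i=3: res = 287+18 = 305
n=6,i=4: res = 305+24 = 329
n=6,i=5: res = 329+30 = 359
n=6,i=6: res = 359+36 = 395
n=6,i=7: res = 395+42 = 437
n=6,i=8: res = 437+48 = 485
n=7,i=1: res = 485+7 = 492
n=7,i=2: res = 492+14 = 506
n=7,i=3: res = 506+21 = 527
n=7,i=4: res = 527+28 = 555
n=7,i=5: res = 555+35 = 590
n=7,i=6: res = 590+42 = 632
n=7,i=7: res = 632+49 = 681
n=7,i=8: res = 681+56 = 737
n=7,i=9: res = 737+63 = 800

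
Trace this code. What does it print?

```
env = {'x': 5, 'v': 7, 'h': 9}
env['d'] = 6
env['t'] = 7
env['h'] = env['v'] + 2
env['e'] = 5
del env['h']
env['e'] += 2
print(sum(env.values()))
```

env['d'] = 6 → {'x': 5, 'v': 7, 'h': 9, 'd': 6}
env['t'] = 7 → {'x': 5, 'v': 7, 'h': 9, 'd': 6, 't': 7}
env['h'] = env['v']+2 = 9 → {'x': 5, 'v': 7, 'h': 9, 'd': 6, 't': 7}
env['e'] = 5 → {'x': 5, 'v': 7, 'h': 9, 'd': 6, 't': 7, 'e': 5}
del 'h' → {'x': 5, 'v': 7, 'd': 6, 't': 7, 'e': 5}
env['e'] = 5+2 = 7 → {'x': 5, 'v': 7, 'd': 6, 't': 7, 'e': 7}
sum of values = 32

32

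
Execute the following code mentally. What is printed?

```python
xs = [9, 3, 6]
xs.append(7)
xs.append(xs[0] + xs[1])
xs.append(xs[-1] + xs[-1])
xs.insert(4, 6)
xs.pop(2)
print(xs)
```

append 7 → [9, 3, 6, 7]
append xs[0]+xs[1] = 9+3 = 12 → [9, 3, 6, 7, 12]
append xs[-1]+xs[-1] = 12+12 = 24 → [9, 3, 6, 7, 12, 24]
insert 6 at 4 → [9, 3, 6, 7, 6, 12, 24]
pop(2) removes 6 → [9, 3, 7, 6, 12, 24]

[9, 3, 7, 6, 12, 24]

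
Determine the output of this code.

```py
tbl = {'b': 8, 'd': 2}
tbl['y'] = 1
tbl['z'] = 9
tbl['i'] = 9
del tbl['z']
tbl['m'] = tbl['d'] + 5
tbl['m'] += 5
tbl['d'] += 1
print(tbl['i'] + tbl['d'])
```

12

tbl['y'] = 1 → {'b': 8, 'd': 2, 'y': 1}
tbl['z'] = 9 → {'b': 8, 'd': 2, 'y': 1, 'z': 9}
tbl['i'] = 9 → {'b': 8, 'd': 2, 'y': 1, 'z': 9, 'i': 9}
del 'z' → {'b': 8, 'd': 2, 'y': 1, 'i': 9}
tbl['m'] = tbl['d']+5 = 7 → {'b': 8, 'd': 2, 'y': 1, 'i': 9, 'm': 7}
tbl['m'] = 7+5 = 12 → {'b': 8, 'd': 2, 'y': 1, 'i': 9, 'm': 12}
tbl['d'] = 2+1 = 3 → {'b': 8, 'd': 3, 'y': 1, 'i': 9, 'm': 12}
tbl['i']+tbl['d'] = 9+3 = 12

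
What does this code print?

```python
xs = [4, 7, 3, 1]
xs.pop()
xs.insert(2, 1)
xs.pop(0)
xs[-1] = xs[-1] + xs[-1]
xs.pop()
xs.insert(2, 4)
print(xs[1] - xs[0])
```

pop() removes 1 → [4, 7, 3]
insert 1 at 2 → [4, 7, 1, 3]
pop(0) removes 4 → [7, 1, 3]
xs[-1] = xs[-1]+xs[-1] = 3+3 = 6 → [7, 1, 6]
pop() removes 6 → [7, 1]
insert 4 at 2 → [7, 1, 4]
xs[1]-xs[0] = 1-7 = -6

-6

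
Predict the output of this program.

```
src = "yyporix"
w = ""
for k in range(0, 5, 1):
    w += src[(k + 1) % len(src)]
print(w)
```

ypori

k=0: add src[1]='y' → 'y'
k=1: add src[2]='p' → 'yp'
k=2: add src[3]='o' → 'ypo'
k=3: add src[4]='r' → 'ypor'
k=4: add src[5]='i' → 'ypori'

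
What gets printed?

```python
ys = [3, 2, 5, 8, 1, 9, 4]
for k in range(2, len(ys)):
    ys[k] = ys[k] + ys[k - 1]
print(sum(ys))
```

97

k=2: ys[2] = 5+2 = 7 → [3, 2, 7, 8, 1, 9, 4]
k=3: ys[3] = 8+7 = 15 → [3, 2, 7, 15, 1, 9, 4]
k=4: ys[4] = 1+15 = 16 → [3, 2, 7, 15, 16, 9, 4]
k=5: ys[5] = 9+16 = 25 → [3, 2, 7, 15, 16, 25, 4]
k=6: ys[6] = 4+25 = 29 → [3, 2, 7, 15, 16, 25, 29]
sum = 97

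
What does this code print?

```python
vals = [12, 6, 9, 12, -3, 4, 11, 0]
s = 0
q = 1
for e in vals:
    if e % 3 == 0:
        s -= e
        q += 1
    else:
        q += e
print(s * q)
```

e=12: %3==0, s = 0-12 = -12; q=2
e=6: %3==0, s = (-12)-6 = -18; q=3
e=9: %3==0, s = (-18)-9 = -27; q=4
e=12: %3==0, s = (-27)-12 = -39; q=5
e=-3: %3==0, s = (-39)-(-3) = -36; q=6
e=4: not %3==0; q=10
e=11: not %3==0; q=21
e=0: %3==0, s = (-36)-0 = -36; q=22
s*q = (-36)*22 = -792

-792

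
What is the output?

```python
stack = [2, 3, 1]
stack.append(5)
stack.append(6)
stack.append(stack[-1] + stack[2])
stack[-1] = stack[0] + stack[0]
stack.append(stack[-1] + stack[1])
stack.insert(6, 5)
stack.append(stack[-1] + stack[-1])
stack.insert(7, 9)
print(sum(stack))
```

56

append 5 → [2, 3, 1, 5]
append 6 → [2, 3, 1, 5, 6]
append stack[-1]+stack[2] = 6+1 = 7 → [2, 3, 1, 5, 6, 7]
stack[-1] = stack[0]+stack[0] = 2+2 = 4 → [2, 3, 1, 5, 6, 4]
append stack[-1]+stack[1] = 4+3 = 7 → [2, 3, 1, 5, 6, 4, 7]
insert 5 at 6 → [2, 3, 1, 5, 6, 4, 5, 7]
append stack[-1]+stack[-1] = 7+7 = 14 → [2, 3, 1, 5, 6, 4, 5, 7, 14]
insert 9 at 7 → [2, 3, 1, 5, 6, 4, 5, 9, 7, 14]
sum = 56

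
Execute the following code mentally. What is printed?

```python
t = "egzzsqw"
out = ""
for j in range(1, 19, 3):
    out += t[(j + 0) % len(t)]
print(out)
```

gsezwz

j=1: add t[1]='g' → 'g'
j=4: add t[4]='s' → 'gs'
j=7: add t[0]='e' → 'gse'
j=10: add t[3]='z' → 'gsez'
j=13: add t[6]='w' → 'gsezw'
j=16: add t[2]='z' → 'gsezwz'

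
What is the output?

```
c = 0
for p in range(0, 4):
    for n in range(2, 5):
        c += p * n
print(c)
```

p=0,n=2: c = 0+0 = 0
p=0,n=3: c = 0+0 = 0
p=0,n=4: c = 0+0 = 0
p=1,n=2: c = 0+2 = 2
p=1,n=3: c = 2+3 = 5
p=1,n=4: c = 5+4 = 9
p=2,n=2: c = 9+4 = 13
p=2,n=3: c = 13+6 = 19
p=2,n=4: c = 19+8 = 27
p=3,n=2: c = 27+6 = 33
p=3,n=3: c = 33+9 = 42
p=3,n=4: c = 42+12 = 54

54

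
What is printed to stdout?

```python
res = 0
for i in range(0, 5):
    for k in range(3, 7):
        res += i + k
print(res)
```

i=0,k=3: res = 0+3 = 3
i=0,k=4: res = 3+4 = 7
i=0,k=5: res = 7+5 = 12
i=0,k=6: res = 12+6 = 18
i=1,k=3: res = 18+4 = 22
i=1,k=4: res = 22+5 = 27
i=1,k=5: res = 27+6 = 33
i=1,k=6: res = 33+7 = 40
i=2,k=3: res = 40+5 = 45
i=2,k=4: res = 45+6 = 51
i=2,k=5: res = 51+7 = 58
i=2,k=6: res = 58+8 = 66
i=3,k=3: res = 66+6 = 72
i=3,k=4: res = 72+7 = 79
i=3,k=5: res = 79+8 = 87
i=3,k=6: res = 87+9 = 96
i=4,k=3: res = 96+7 = 103
i=4,k=4: res = 103+8 = 111
i=4,k=5: res = 111+9 = 120
i=4,k=6: res = 120+10 = 130

130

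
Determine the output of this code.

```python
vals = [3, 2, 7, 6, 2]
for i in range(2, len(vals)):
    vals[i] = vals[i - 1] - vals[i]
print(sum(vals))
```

-24

i=2: vals[2] = 2-7 = -5 → [3, 2, -5, 6, 2]
i=3: vals[3] = (-5)-6 = -11 → [3, 2, -5, -11, 2]
i=4: vals[4] = (-11)-2 = -13 → [3, 2, -5, -11, -13]
sum = -24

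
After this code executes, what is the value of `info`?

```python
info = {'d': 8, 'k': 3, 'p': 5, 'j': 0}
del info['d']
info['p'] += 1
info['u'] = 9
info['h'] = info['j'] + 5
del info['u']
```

del 'd' → {'k': 3, 'p': 5, 'j': 0}
info['p'] = 5+1 = 6 → {'k': 3, 'p': 6, 'j': 0}
info['u'] = 9 → {'k': 3, 'p': 6, 'j': 0, 'u': 9}
info['h'] = info['j']+5 = 5 → {'k': 3, 'p': 6, 'j': 0, 'u': 9, 'h': 5}
del 'u' → {'k': 3, 'p': 6, 'j': 0, 'h': 5}

{'k': 3, 'p': 6, 'j': 0, 'h': 5}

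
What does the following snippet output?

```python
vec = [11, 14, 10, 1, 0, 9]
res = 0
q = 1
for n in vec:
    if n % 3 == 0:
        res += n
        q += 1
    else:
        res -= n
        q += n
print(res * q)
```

-1053

n=11: not %3==0, res = 0-11 = -11; q=12
n=14: not %3==0, res = (-11)-14 = -25; q=26
n=10: not %3==0, res = (-25)-10 = -35; q=36
n=1: not %3==0, res = (-35)-1 = -36; q=37
n=0: %3==0, res = (-36)+0 = -36; q=38
n=9: %3==0, res = (-36)+9 = -27; q=39
res*q = (-27)*39 = -1053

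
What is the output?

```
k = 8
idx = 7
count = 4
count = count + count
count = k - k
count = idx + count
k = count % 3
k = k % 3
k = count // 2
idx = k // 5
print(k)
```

count = 4+4 = 8
count = 8-8 = 0
count = 7+0 = 7
k = 7%3 = 1
k = 1%3 = 1
k = 7//2 = 3
idx = 3//5 = 0

3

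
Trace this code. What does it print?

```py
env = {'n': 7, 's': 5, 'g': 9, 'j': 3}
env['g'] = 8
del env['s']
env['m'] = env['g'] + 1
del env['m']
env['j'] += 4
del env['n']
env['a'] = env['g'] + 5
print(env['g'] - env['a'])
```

-5

env['g'] = 8 → {'n': 7, 's': 5, 'g': 8, 'j': 3}
del 's' → {'n': 7, 'g': 8, 'j': 3}
env['m'] = env['g']+1 = 9 → {'n': 7, 'g': 8, 'j': 3, 'm': 9}
del 'm' → {'n': 7, 'g': 8, 'j': 3}
env['j'] = 3+4 = 7 → {'n': 7, 'g': 8, 'j': 7}
del 'n' → {'g': 8, 'j': 7}
env['a'] = env['g']+5 = 13 → {'g': 8, 'j': 7, 'a': 13}
env['g']-env['a'] = 8-13 = -5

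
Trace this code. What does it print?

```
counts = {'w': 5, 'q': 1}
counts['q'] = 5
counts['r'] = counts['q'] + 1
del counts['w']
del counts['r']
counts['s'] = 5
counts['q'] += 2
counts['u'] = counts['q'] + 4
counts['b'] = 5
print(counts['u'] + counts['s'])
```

16

counts['q'] = 5 → {'w': 5, 'q': 5}
counts['r'] = counts['q']+1 = 6 → {'w': 5, 'q': 5, 'r': 6}
del 'w' → {'q': 5, 'r': 6}
del 'r' → {'q': 5}
counts['s'] = 5 → {'q': 5, 's': 5}
counts['q'] = 5+2 = 7 → {'q': 7, 's': 5}
counts['u'] = counts['q']+4 = 11 → {'q': 7, 's': 5, 'u': 11}
counts['b'] = 5 → {'q': 7, 's': 5, 'u': 11, 'b': 5}
counts['u']+counts['s'] = 11+5 = 16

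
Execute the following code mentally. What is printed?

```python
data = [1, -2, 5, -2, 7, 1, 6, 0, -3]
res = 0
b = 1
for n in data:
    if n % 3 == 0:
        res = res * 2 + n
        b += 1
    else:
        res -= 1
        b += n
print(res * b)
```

n=1: not %3==0, res = 0-1 = -1; b=2
n=-2: not %3==0, res = (-1)-1 = -2; b=0
n=5: not %3==0, res = (-2)-1 = -3; b=5
n=-2: not %3==0, res = (-3)-1 = -4; b=3
n=7: not %3==0, res = (-4)-1 = -5; b=10
n=1: not %3==0, res = (-5)-1 = -6; b=11
n=6: %3==0, res = (-6)*2+6 = -6; b=12
n=0: %3==0, res = (-6)*2+0 = -12; b=13
n=-3: %3==0, res = (-12)*2+(-3) = -27; b=14
res*b = (-27)*14 = -378

-378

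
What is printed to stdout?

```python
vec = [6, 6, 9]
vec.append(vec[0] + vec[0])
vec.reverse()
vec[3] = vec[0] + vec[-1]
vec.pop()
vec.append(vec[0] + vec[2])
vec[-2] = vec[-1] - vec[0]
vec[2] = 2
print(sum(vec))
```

append vec[0]+vec[0] = 6+6 = 12 → [6, 6, 9, 12]
reverse → [12, 9, 6, 6]
vec[3] = vec[0]+vec[-1] = 12+6 = 18 → [12, 9, 6, 18]
pop() removes 18 → [12, 9, 6]
append vec[0]+vec[2] = 12+6 = 18 → [12, 9, 6, 18]
vec[-2] = vec[-1]-vec[0] = 18-12 = 6 → [12, 9, 6, 18]
vec[2] = 2 → [12, 9, 2, 18]
sum = 41

41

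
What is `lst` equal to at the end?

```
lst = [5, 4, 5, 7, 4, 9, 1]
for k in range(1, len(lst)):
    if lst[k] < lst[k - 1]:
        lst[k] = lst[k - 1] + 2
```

[5, 7, 9, 11, 13, 15, 17]

k=1: 4<5, lst[1] = 5+2 = 7 → [5, 7, 5, 7, 4, 9, 1]
k=2: 5<7, lst[2] = 7+2 = 9 → [5, 7, 9, 7, 4, 9, 1]
k=3: 7<9, lst[3] = 9+2 = 11 → [5, 7, 9, 11, 4, 9, 1]
k=4: 4<11, lst[4] = 11+2 = 13 → [5, 7, 9, 11, 13, 9, 1]
k=5: 9<13, lst[5] = 13+2 = 15 → [5, 7, 9, 11, 13, 15, 1]
k=6: 1<15, lst[6] = 15+2 = 17 → [5, 7, 9, 11, 13, 15, 17]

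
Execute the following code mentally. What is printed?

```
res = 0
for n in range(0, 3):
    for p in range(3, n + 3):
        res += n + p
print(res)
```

n=1,p=3: res = 0+4 = 4
n=2,p=3: res = 4+5 = 9
n=2,p=4: res = 9+6 = 15

15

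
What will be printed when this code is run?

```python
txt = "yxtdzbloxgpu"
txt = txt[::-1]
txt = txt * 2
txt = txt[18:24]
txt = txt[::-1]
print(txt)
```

yxtdzb

reverse → 'upgxolbzdtxy'
repeat ×2 → 'upgxolbzdtxyupgxolbzdtxy'
slice [18:24] → 'bzdtxy'
reverse → 'yxtdzb'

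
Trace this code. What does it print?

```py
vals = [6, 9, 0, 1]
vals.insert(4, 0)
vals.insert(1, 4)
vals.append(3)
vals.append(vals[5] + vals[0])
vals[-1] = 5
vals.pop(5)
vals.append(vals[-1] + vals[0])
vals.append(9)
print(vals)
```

[6, 4, 9, 0, 1, 3, 5, 11, 9]

insert 0 at 4 → [6, 9, 0, 1, 0]
insert 4 at 1 → [6, 4, 9, 0, 1, 0]
append 3 → [6, 4, 9, 0, 1, 0, 3]
append vals[5]+vals[0] = 0+6 = 6 → [6, 4, 9, 0, 1, 0, 3, 6]
vals[-1] = 5 → [6, 4, 9, 0, 1, 0, 3, 5]
pop(5) removes 0 → [6, 4, 9, 0, 1, 3, 5]
append vals[-1]+vals[0] = 5+6 = 11 → [6, 4, 9, 0, 1, 3, 5, 11]
append 9 → [6, 4, 9, 0, 1, 3, 5, 11, 9]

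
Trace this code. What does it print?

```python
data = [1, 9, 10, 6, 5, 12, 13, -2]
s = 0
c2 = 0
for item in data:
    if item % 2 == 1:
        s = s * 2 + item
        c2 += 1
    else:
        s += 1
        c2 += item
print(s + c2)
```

item=1: odd, s = 0*2+1 = 1; c2=1
item=9: odd, s = 1*2+9 = 11; c2=2
item=10: not odd, s = 11+1 = 12; c2=12
item=6: not odd, s = 12+1 = 13; c2=18
item=5: odd, s = 13*2+5 = 31; c2=19
item=12: not odd, s = 31+1 = 32; c2=31
item=13: odd, s = 32*2+13 = 77; c2=32
item=-2: not odd, s = 77+1 = 78; c2=30
s+c2 = 78+30 = 108

108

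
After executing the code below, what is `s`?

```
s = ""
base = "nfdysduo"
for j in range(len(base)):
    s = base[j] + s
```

'oudsydfn'

j=0: prepend 'n' → 'n'
j=1: prepend 'f' → 'fn'
j=2: prepend 'd' → 'dfn'
j=3: prepend 'y' → 'ydfn'
j=4: prepend 's' → 'sydfn'
j=5: prepend 'd' → 'dsydfn'
j=6: prepend 'u' → 'udsydfn'
j=7: prepend 'o' → 'oudsydfn'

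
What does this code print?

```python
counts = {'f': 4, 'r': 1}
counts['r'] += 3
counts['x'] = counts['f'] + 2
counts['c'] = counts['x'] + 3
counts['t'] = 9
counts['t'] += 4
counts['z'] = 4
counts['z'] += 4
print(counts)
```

counts['r'] = 1+3 = 4 → {'f': 4, 'r': 4}
counts['x'] = counts['f']+2 = 6 → {'f': 4, 'r': 4, 'x': 6}
counts['c'] = counts['x']+3 = 9 → {'f': 4, 'r': 4, 'x': 6, 'c': 9}
counts['t'] = 9 → {'f': 4, 'r': 4, 'x': 6, 'c': 9, 't': 9}
counts['t'] = 9+4 = 13 → {'f': 4, 'r': 4, 'x': 6, 'c': 9, 't': 13}
counts['z'] = 4 → {'f': 4, 'r': 4, 'x': 6, 'c': 9, 't': 13, 'z': 4}
counts['z'] = 4+4 = 8 → {'f': 4, 'r': 4, 'x': 6, 'c': 9, 't': 13, 'z': 8}

{'f': 4, 'r': 4, 'x': 6, 'c': 9, 't': 13, 'z': 8}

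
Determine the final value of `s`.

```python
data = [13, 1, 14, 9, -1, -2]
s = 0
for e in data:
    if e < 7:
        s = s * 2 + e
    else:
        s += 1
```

e=13: not <7, s = 0+1 = 1
e=1: <7, s = 1*2+1 = 3
e=14: not <7, s = 3+1 = 4
e=9: not <7, s = 4+1 = 5
e=-1: <7, s = 5*2+(-1) = 9
e=-2: <7, s = 9*2+(-2) = 16

16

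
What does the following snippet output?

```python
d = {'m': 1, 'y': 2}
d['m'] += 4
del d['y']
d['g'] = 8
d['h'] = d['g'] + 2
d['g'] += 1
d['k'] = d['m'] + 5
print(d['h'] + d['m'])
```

15

d['m'] = 1+4 = 5 → {'m': 5, 'y': 2}
del 'y' → {'m': 5}
d['g'] = 8 → {'m': 5, 'g': 8}
d['h'] = d['g']+2 = 10 → {'m': 5, 'g': 8, 'h': 10}
d['g'] = 8+1 = 9 → {'m': 5, 'g': 9, 'h': 10}
d['k'] = d['m']+5 = 10 → {'m': 5, 'g': 9, 'h': 10, 'k': 10}
d['h']+d['m'] = 10+5 = 15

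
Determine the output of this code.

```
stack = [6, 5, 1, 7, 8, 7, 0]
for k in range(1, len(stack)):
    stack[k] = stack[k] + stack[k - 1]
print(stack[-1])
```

34

k=1: stack[1] = 5+6 = 11 → [6, 11, 1, 7, 8, 7, 0]
k=2: stack[2] = 1+11 = 12 → [6, 11, 12, 7, 8, 7, 0]
k=3: stack[3] = 7+12 = 19 → [6, 11, 12, 19, 8, 7, 0]
k=4: stack[4] = 8+19 = 27 → [6, 11, 12, 19, 27, 7, 0]
k=5: stack[5] = 7+27 = 34 → [6, 11, 12, 19, 27, 34, 0]
k=6: stack[6] = 0+34 = 34 → [6, 11, 12, 19, 27, 34, 34]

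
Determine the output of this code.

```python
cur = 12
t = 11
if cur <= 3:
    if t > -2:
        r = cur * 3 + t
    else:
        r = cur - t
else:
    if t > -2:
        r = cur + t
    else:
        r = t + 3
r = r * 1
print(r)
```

cur=12, t=11
cur <= 3 is False; t > -2 is True
→ r = cur + t = 23
r = 23*1 = 23

23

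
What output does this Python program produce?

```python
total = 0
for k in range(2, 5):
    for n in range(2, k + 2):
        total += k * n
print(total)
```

k=2,n=2: total = 0+4 = 4
k=2,n=3: total = 4+6 = 10
k=3,n=2: total = 10+6 = 16
k=3,n=3: total = 16+9 = 25
k=3,n=4: total = 25+12 = 37
k=4,n=2: total = 37+8 = 45
k=4,n=3: total = 45+12 = 57
k=4,n=4: total = 57+16 = 73
k=4,n=5: total = 73+20 = 93

93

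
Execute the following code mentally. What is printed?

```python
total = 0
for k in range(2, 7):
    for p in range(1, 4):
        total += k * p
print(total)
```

k=2,p=1: total = 0+2 = 2
k=2,p=2: total = 2+4 = 6
k=2,p=3: total = 6+6 = 12
k=3,p=1: total = 12+3 = 15
k=3,p=2: total = 15+6 = 21
k=3,p=3: total = 21+9 = 30
k=4,p=1: total = 30+4 = 34
k=4,p=2: total = 34+8 = 42
k=4,p=3: total = 42+12 = 54
k=5,p=1: total = 54+5 = 59
k=5,p=2: total = 59+10 = 69
k=5,p=3: total = 69+15 = 84
k=6,p=1: total = 84+6 = 90
k=6,p=2: total = 90+12 = 102
k=6,p=3: total = 102+18 = 120

120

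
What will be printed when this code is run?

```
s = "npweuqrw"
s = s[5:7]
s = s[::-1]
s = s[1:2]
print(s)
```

slice [5:7] → 'qr'
reverse → 'rq'
slice [1:2] → 'q'

q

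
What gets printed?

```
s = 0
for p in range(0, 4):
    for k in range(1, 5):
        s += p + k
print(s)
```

64

p=0,k=1: s = 0+1 = 1
p=0,k=2: s = 1+2 = 3
p=0,k=3: s = 3+3 = 6
p=0,k=4: s = 6+4 = 10
p=1,k=1: s = 10+2 = 12
p=1,k=2: s = 12+3 = 15
p=1,k=3: s = 15+4 = 19
p=1,k=4: s = 19+5 = 24
p=2,k=1: s = 24+3 = 27
p=2,k=2: s = 27+4 = 31
p=2,k=3: s = 31+5 = 36
p=2,k=4: s = 36+6 = 42
p=3,k=1: s = 42+4 = 46
p=3,k=2: s = 46+5 = 51
p=3,k=3: s = 51+6 = 57
p=3,k=4: s = 57+7 = 64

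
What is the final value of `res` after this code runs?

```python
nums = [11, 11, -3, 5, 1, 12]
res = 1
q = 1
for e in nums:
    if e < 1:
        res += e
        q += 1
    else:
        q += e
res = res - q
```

-44

e=11: not <1; q=12
e=11: not <1; q=23
e=-3: <1, res = 1+(-3) = -2; q=24
e=5: not <1; q=29
e=1: not <1; q=30
e=12: not <1; q=42
res-q = (-2)-42 = -44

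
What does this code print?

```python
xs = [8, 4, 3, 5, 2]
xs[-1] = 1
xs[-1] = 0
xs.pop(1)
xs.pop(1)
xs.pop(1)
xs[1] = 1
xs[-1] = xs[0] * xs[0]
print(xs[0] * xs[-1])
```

xs[-1] = 1 → [8, 4, 3, 5, 1]
xs[-1] = 0 → [8, 4, 3, 5, 0]
pop(1) removes 4 → [8, 3, 5, 0]
pop(1) removes 3 → [8, 5, 0]
pop(1) removes 5 → [8, 0]
xs[1] = 1 → [8, 1]
xs[-1] = xs[0]*xs[0] = 8*8 = 64 → [8, 64]
xs[0]*xs[-1] = 8*64 = 512

512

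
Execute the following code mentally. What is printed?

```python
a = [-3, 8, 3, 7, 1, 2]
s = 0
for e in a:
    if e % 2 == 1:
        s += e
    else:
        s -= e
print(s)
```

-2

e=-3: odd, s = 0+(-3) = -3
e=8: not odd, s = (-3)-8 = -11
e=3: odd, s = (-11)+3 = -8
e=7: odd, s = (-8)+7 = -1
e=1: odd, s = (-1)+1 = 0
e=2: not odd, s = 0-2 = -2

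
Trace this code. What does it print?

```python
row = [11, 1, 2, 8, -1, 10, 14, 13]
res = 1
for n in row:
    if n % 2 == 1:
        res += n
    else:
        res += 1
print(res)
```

n=11: odd, res = 1+11 = 12
n=1: odd, res = 12+1 = 13
n=2: not odd, res = 13+1 = 14
n=8: not odd, res = 14+1 = 15
n=-1: odd, res = 15+(-1) = 14
n=10: not odd, res = 14+1 = 15
n=14: not odd, res = 15+1 = 16
n=13: odd, res = 16+13 = 29

29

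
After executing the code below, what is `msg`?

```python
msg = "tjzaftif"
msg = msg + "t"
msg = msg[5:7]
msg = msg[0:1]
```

't'

+ 't' → 'tjzaftift'
slice [5:7] → 'ti'
slice [0:1] → 't'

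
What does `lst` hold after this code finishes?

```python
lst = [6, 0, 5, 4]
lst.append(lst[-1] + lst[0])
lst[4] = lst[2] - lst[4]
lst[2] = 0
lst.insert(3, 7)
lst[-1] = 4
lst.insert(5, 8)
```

append lst[-1]+lst[0] = 4+6 = 10 → [6, 0, 5, 4, 10]
lst[4] = lst[2]-lst[4] = 5-10 = -5 → [6, 0, 5, 4, -5]
lst[2] = 0 → [6, 0, 0, 4, -5]
insert 7 at 3 → [6, 0, 0, 7, 4, -5]
lst[-1] = 4 → [6, 0, 0, 7, 4, 4]
insert 8 at 5 → [6, 0, 0, 7, 4, 8, 4]

[6, 0, 0, 7, 4, 8, 4]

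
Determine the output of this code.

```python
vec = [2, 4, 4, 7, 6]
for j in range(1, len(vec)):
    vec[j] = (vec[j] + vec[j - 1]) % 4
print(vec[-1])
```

3

j=1: vec[1] = (4+2)%4 = 2 → [2, 2, 4, 7, 6]
j=2: vec[2] = (4+2)%4 = 2 → [2, 2, 2, 7, 6]
j=3: vec[3] = (7+2)%4 = 1 → [2, 2, 2, 1, 6]
j=4: vec[4] = (6+1)%4 = 3 → [2, 2, 2, 1, 3]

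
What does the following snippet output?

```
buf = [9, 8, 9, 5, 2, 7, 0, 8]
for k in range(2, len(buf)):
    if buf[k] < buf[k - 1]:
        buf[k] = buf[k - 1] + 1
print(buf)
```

[9, 8, 9, 10, 11, 12, 13, 14]

k=2: 9>=8, unchanged → [9, 8, 9, 5, 2, 7, 0, 8]
k=3: 5<9, buf[3] = 9+1 = 10 → [9, 8, 9, 10, 2, 7, 0, 8]
k=4: 2<10, buf[4] = 10+1 = 11 → [9, 8, 9, 10, 11, 7, 0, 8]
k=5: 7<11, buf[5] = 11+1 = 12 → [9, 8, 9, 10, 11, 12, 0, 8]
k=6: 0<12, buf[6] = 12+1 = 13 → [9, 8, 9, 10, 11, 12, 13, 8]
k=7: 8<13, buf[7] = 13+1 = 14 → [9, 8, 9, 10, 11, 12, 13, 14]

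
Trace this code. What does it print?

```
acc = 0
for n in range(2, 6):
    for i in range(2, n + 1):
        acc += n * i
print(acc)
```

125

n=2,i=2: acc = 0+4 = 4
n=3,i=2: acc = 4+6 = 10
n=3,i=3: acc = 10+9 = 19
n=4,i=2: acc = 19+8 = 27
n=4,i=3: acc = 27+12 = 39
n=4,i=4: acc = 39+16 = 55
n=5,i=2: acc = 55+10 = 65
n=5,i=3: acc = 65+15 = 80
n=5,i=4: acc = 80+20 = 100
n=5,i=5: acc = 100+25 = 125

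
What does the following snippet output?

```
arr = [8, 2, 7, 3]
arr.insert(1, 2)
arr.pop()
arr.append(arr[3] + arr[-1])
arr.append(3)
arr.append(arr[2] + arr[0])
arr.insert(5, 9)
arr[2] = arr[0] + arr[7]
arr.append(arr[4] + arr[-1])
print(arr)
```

[8, 2, 18, 7, 14, 9, 3, 10, 24]

insert 2 at 1 → [8, 2, 2, 7, 3]
pop() removes 3 → [8, 2, 2, 7]
append arr[3]+arr[-1] = 7+7 = 14 → [8, 2, 2, 7, 14]
append 3 → [8, 2, 2, 7, 14, 3]
append arr[2]+arr[0] = 2+8 = 10 → [8, 2, 2, 7, 14, 3, 10]
insert 9 at 5 → [8, 2, 2, 7, 14, 9, 3, 10]
arr[2] = arr[0]+arr[7] = 8+10 = 18 → [8, 2, 18, 7, 14, 9, 3, 10]
append arr[4]+arr[-1] = 14+10 = 24 → [8, 2, 18, 7, 14, 9, 3, 10, 24]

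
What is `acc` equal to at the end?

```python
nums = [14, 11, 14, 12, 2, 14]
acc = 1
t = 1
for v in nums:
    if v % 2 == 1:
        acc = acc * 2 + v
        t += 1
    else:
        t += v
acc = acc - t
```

v=14: not odd; t=15
v=11: odd, acc = 1*2+11 = 13; t=16
v=14: not odd; t=30
v=12: not odd; t=42
v=2: not odd; t=44
v=14: not odd; t=58
acc-t = 13-58 = -45

-45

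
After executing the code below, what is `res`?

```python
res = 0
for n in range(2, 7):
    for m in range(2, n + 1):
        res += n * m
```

n=2,m=2: res = 0+4 = 4
n=3,m=2: res = 4+6 = 10
n=3,m=3: res = 10+9 = 19
n=4,m=2: res = 19+8 = 27
n=4,m=3: res = 27+12 = 39
n=4,m=4: res = 39+16 = 55
n=5,m=2: res = 55+10 = 65
n=5,m=3: res = 65+15 = 80
n=5,m=4: res = 80+20 = 100
n=5,m=5: res = 100+25 = 125
n=6,m=2: res = 125+12 = 137
n=6,m=3: res = 137+18 = 155
n=6,m=4: res = 155+24 = 179
n=6,m=5: res = 179+30 = 209
n=6,m=6: res = 209+36 = 245

245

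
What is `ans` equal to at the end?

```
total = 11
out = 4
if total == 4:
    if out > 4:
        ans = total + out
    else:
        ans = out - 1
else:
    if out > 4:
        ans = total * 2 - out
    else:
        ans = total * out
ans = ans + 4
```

total=11, out=4
total == 4 is False; out > 4 is False
→ ans = total * out = 44
ans = 44+4 = 48

48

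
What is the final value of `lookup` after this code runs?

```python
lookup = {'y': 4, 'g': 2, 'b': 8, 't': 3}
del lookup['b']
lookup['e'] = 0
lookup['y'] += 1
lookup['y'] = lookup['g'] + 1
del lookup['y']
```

del 'b' → {'y': 4, 'g': 2, 't': 3}
lookup['e'] = 0 → {'y': 4, 'g': 2, 't': 3, 'e': 0}
lookup['y'] = 4+1 = 5 → {'y': 5, 'g': 2, 't': 3, 'e': 0}
lookup['y'] = lookup['g']+1 = 3 → {'y': 3, 'g': 2, 't': 3, 'e': 0}
del 'y' → {'g': 2, 't': 3, 'e': 0}

{'g': 2, 't': 3, 'e': 0}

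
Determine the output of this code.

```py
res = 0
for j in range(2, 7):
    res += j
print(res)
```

20

j=2: res = 0+2 = 2
j=3: res = 2+3 = 5
j=4: res = 5+4 = 9
j=5: res = 9+5 = 14
j=6: res = 14+6 = 20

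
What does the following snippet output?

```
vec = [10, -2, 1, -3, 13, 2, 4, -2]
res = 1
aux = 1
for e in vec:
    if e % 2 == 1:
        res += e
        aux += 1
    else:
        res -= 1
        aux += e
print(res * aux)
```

e=10: not odd, res = 1-1 = 0; aux=11
e=-2: not odd, res = 0-1 = -1; aux=9
e=1: odd, res = (-1)+1 = 0; aux=10
e=-3: odd, res = 0+(-3) = -3; aux=11
e=13: odd, res = (-3)+13 = 10; aux=12
e=2: not odd, res = 10-1 = 9; aux=14
e=4: not odd, res = 9-1 = 8; aux=18
e=-2: not odd, res = 8-1 = 7; aux=16
res*aux = 7*16 = 112

112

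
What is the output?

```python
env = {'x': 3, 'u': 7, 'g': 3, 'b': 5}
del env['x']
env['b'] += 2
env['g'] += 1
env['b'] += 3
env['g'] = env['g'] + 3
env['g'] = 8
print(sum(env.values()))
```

25

del 'x' → {'u': 7, 'g': 3, 'b': 5}
env['b'] = 5+2 = 7 → {'u': 7, 'g': 3, 'b': 7}
env['g'] = 3+1 = 4 → {'u': 7, 'g': 4, 'b': 7}
env['b'] = 7+3 = 10 → {'u': 7, 'g': 4, 'b': 10}
env['g'] = env['g']+3 = 7 → {'u': 7, 'g': 7, 'b': 10}
env['g'] = 8 → {'u': 7, 'g': 8, 'b': 10}
sum of values = 25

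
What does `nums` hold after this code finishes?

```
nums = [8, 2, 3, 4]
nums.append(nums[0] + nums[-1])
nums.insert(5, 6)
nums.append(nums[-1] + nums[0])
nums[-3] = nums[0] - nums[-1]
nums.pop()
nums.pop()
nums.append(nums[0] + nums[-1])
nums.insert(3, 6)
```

append nums[0]+nums[-1] = 8+4 = 12 → [8, 2, 3, 4, 12]
insert 6 at 5 → [8, 2, 3, 4, 12, 6]
append nums[-1]+nums[0] = 6+8 = 14 → [8, 2, 3, 4, 12, 6, 14]
nums[-3] = nums[0]-nums[-1] = 8-14 = -6 → [8, 2, 3, 4, -6, 6, 14]
pop() removes 14 → [8, 2, 3, 4, -6, 6]
pop() removes 6 → [8, 2, 3, 4, -6]
append nums[0]+nums[-1] = 8+(-6) = 2 → [8, 2, 3, 4, -6, 2]
insert 6 at 3 → [8, 2, 3, 6, 4, -6, 2]

[8, 2, 3, 6, 4, -6, 2]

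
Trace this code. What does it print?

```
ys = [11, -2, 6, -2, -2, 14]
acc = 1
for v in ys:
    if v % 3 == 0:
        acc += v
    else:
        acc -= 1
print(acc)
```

v=11: not %3==0, acc = 1-1 = 0
v=-2: not %3==0, acc = 0-1 = -1
v=6: %3==0, acc = (-1)+6 = 5
v=-2: not %3==0, acc = 5-1 = 4
v=-2: not %3==0, acc = 4-1 = 3
v=14: not %3==0, acc = 3-1 = 2

2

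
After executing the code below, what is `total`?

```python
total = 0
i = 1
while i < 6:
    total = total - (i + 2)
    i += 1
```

i=1: total = 0-3 = -3
i=2: total = (-3)-4 = -7
i=3: total = (-7)-5 = -12
i=4: total = (-12)-6 = -18
i=5: total = (-18)-7 = -25

-25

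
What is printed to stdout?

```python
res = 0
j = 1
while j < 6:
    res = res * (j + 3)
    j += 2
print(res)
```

0

j=1: res = 0*4 = 0
j=3: res = 0*6 = 0
j=5: res = 0*8 = 0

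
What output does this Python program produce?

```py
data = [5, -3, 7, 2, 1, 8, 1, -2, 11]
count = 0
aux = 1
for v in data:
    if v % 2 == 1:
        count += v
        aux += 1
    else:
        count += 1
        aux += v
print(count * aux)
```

375

v=5: odd, count = 0+5 = 5; aux=2
v=-3: odd, count = 5+(-3) = 2; aux=3
v=7: odd, count = 2+7 = 9; aux=4
v=2: not odd, count = 9+1 = 10; aux=6
v=1: odd, count = 10+1 = 11; aux=7
v=8: not odd, count = 11+1 = 12; aux=15
v=1: odd, count = 12+1 = 13; aux=16
v=-2: not odd, count = 13+1 = 14; aux=14
v=11: odd, count = 14+11 = 25; aux=15
count*aux = 25*15 = 375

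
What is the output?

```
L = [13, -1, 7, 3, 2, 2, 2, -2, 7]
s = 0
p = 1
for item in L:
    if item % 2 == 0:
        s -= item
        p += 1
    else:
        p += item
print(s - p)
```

item=13: not even; p=14
item=-1: not even; p=13
item=7: not even; p=20
item=3: not even; p=23
item=2: even, s = 0-2 = -2; p=24
item=2: even, s = (-2)-2 = -4; p=25
item=2: even, s = (-4)-2 = -6; p=26
item=-2: even, s = (-6)-(-2) = -4; p=27
item=7: not even; p=34
s-p = (-4)-34 = -38

-38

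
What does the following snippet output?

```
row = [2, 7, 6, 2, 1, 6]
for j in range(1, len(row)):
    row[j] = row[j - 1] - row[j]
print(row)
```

j=1: row[1] = 2-7 = -5 → [2, -5, 6, 2, 1, 6]
j=2: row[2] = (-5)-6 = -11 → [2, -5, -11, 2, 1, 6]
j=3: row[3] = (-11)-2 = -13 → [2, -5, -11, -13, 1, 6]
j=4: row[4] = (-13)-1 = -14 → [2, -5, -11, -13, -14, 6]
j=5: row[5] = (-14)-6 = -20 → [2, -5, -11, -13, -14, -20]

[2, -5, -11, -13, -14, -20]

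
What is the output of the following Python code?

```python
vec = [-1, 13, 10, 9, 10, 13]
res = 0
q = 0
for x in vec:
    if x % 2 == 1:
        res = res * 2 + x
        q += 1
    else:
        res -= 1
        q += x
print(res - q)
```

x=-1: odd, res = 0*2+(-1) = -1; q=1
x=13: odd, res = (-1)*2+13 = 11; q=2
x=10: not odd, res = 11-1 = 10; q=12
x=9: odd, res = 10*2+9 = 29; q=13
x=10: not odd, res = 29-1 = 28; q=23
x=13: odd, res = 28*2+13 = 69; q=24
res-q = 69-24 = 45

45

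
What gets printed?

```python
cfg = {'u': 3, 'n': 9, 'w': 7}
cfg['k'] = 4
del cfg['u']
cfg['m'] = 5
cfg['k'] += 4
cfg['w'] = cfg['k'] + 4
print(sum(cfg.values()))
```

cfg['k'] = 4 → {'u': 3, 'n': 9, 'w': 7, 'k': 4}
del 'u' → {'n': 9, 'w': 7, 'k': 4}
cfg['m'] = 5 → {'n': 9, 'w': 7, 'k': 4, 'm': 5}
cfg['k'] = 4+4 = 8 → {'n': 9, 'w': 7, 'k': 8, 'm': 5}
cfg['w'] = cfg['k']+4 = 12 → {'n': 9, 'w': 12, 'k': 8, 'm': 5}
sum of values = 34

34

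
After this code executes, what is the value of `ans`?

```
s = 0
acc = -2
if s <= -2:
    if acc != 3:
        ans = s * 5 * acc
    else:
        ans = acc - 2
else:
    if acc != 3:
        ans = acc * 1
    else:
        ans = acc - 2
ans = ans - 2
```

-4

s=0, acc=-2
s <= -2 is False; acc != 3 is True
→ ans = acc * 1 = -2
ans = (-2)-2 = -4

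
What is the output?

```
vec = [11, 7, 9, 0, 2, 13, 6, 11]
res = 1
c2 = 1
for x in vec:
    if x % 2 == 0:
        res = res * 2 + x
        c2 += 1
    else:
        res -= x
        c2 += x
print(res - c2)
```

-290

x=11: not even, res = 1-11 = -10; c2=12
x=7: not even, res = (-10)-7 = -17; c2=19
x=9: not even, res = (-17)-9 = -26; c2=28
x=0: even, res = (-26)*2+0 = -52; c2=29
x=2: even, res = (-52)*2+2 = -102; c2=30
x=13: not even, res = (-102)-13 = -115; c2=43
x=6: even, res = (-115)*2+6 = -224; c2=44
x=11: not even, res = (-224)-11 = -235; c2=55
res-c2 = (-235)-55 = -290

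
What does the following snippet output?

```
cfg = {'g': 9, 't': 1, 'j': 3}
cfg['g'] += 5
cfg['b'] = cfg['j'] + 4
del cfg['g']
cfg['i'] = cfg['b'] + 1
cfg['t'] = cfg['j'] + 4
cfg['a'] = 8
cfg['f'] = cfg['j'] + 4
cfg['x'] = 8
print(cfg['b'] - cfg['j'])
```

cfg['g'] = 9+5 = 14 → {'g': 14, 't': 1, 'j': 3}
cfg['b'] = cfg['j']+4 = 7 → {'g': 14, 't': 1, 'j': 3, 'b': 7}
del 'g' → {'t': 1, 'j': 3, 'b': 7}
cfg['i'] = cfg['b']+1 = 8 → {'t': 1, 'j': 3, 'b': 7, 'i': 8}
cfg['t'] = cfg['j']+4 = 7 → {'t': 7, 'j': 3, 'b': 7, 'i': 8}
cfg['a'] = 8 → {'t': 7, 'j': 3, 'b': 7, 'i': 8, 'a': 8}
cfg['f'] = cfg['j']+4 = 7 → {'t': 7, 'j': 3, 'b': 7, 'i': 8, 'a': 8, 'f': 7}
cfg['x'] = 8 → {'t': 7, 'j': 3, 'b': 7, 'i': 8, 'a': 8, 'f': 7, 'x': 8}
cfg['b']-cfg['j'] = 7-3 = 4

4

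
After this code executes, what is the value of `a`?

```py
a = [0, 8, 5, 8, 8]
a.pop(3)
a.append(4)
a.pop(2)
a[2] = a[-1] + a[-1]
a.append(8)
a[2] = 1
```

pop(3) removes 8 → [0, 8, 5, 8]
append 4 → [0, 8, 5, 8, 4]
pop(2) removes 5 → [0, 8, 8, 4]
a[2] = a[-1]+a[-1] = 4+4 = 8 → [0, 8, 8, 4]
append 8 → [0, 8, 8, 4, 8]
a[2] = 1 → [0, 8, 1, 4, 8]

[0, 8, 1, 4, 8]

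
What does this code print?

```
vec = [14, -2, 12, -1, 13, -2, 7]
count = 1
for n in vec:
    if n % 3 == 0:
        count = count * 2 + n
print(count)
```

14

n=14: not %3==0
n=-2: not %3==0
n=12: %3==0, count = 1*2+12 = 14
n=-1: not %3==0
n=13: not %3==0
n=-2: not %3==0
n=7: not %3==0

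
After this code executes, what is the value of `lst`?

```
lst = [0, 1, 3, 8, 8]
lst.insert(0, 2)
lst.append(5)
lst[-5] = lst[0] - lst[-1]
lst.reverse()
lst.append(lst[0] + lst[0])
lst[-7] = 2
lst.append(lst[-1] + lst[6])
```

[5, 2, 8, 3, -3, 0, 2, 10, 12]

insert 2 at 0 → [2, 0, 1, 3, 8, 8]
append 5 → [2, 0, 1, 3, 8, 8, 5]
lst[-5] = lst[0]-lst[-1] = 2-5 = -3 → [2, 0, -3, 3, 8, 8, 5]
reverse → [5, 8, 8, 3, -3, 0, 2]
append lst[0]+lst[0] = 5+5 = 10 → [5, 8, 8, 3, -3, 0, 2, 10]
lst[-7] = 2 → [5, 2, 8, 3, -3, 0, 2, 10]
append lst[-1]+lst[6] = 10+2 = 12 → [5, 2, 8, 3, -3, 0, 2, 10, 12]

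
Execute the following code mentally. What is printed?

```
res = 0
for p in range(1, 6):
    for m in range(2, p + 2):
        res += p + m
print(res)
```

105

p=1,m=2: res = 0+3 = 3
p=2,m=2: res = 3+4 = 7
p=2,m=3: res = 7+5 = 12
p=3,m=2: res = 12+5 = 17
p=3,m=3: res = 17+6 = 23
p=3,m=4: res = 23+7 = 30
p=4,m=2: res = 30+6 = 36
p=4,m=3: res = 36+7 = 43
p=4,m=4: res = 43+8 = 51
p=4,m=5: res = 51+9 = 60
p=5,m=2: res = 60+7 = 67
p=5,m=3: res = 67+8 = 75
p=5,m=4: res = 75+9 = 84
p=5,m=5: res = 84+10 = 94
p=5,m=6: res = 94+11 = 105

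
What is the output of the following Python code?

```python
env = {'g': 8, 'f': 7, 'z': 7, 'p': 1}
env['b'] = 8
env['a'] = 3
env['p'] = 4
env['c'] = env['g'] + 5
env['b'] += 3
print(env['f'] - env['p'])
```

env['b'] = 8 → {'g': 8, 'f': 7, 'z': 7, 'p': 1, 'b': 8}
env['a'] = 3 → {'g': 8, 'f': 7, 'z': 7, 'p': 1, 'b': 8, 'a': 3}
env['p'] = 4 → {'g': 8, 'f': 7, 'z': 7, 'p': 4, 'b': 8, 'a': 3}
env['c'] = env['g']+5 = 13 → {'g': 8, 'f': 7, 'z': 7, 'p': 4, 'b': 8, 'a': 3, 'c': 13}
env['b'] = 8+3 = 11 → {'g': 8, 'f': 7, 'z': 7, 'p': 4, 'b': 11, 'a': 3, 'c': 13}
env['f']-env['p'] = 7-4 = 3

3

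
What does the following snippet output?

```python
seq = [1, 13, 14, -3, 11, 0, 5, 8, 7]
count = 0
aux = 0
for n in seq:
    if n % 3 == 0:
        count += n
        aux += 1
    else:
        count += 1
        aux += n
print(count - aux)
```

-57

n=1: not %3==0, count = 0+1 = 1; aux=1
n=13: not %3==0, count = 1+1 = 2; aux=14
n=14: not %3==0, count = 2+1 = 3; aux=28
n=-3: %3==0, count = 3+(-3) = 0; aux=29
n=11: not %3==0, count = 0+1 = 1; aux=40
n=0: %3==0, count = 1+0 = 1; aux=41
n=5: not %3==0, count = 1+1 = 2; aux=46
n=8: not %3==0, count = 2+1 = 3; aux=54
n=7: not %3==0, count = 3+1 = 4; aux=61
count-aux = 4-61 = -57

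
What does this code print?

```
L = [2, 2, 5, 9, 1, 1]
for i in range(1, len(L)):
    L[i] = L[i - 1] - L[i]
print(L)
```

[2, 0, -5, -14, -15, -16]

i=1: L[1] = 2-2 = 0 → [2, 0, 5, 9, 1, 1]
i=2: L[2] = 0-5 = -5 → [2, 0, -5, 9, 1, 1]
i=3: L[3] = (-5)-9 = -14 → [2, 0, -5, -14, 1, 1]
i=4: L[4] = (-14)-1 = -15 → [2, 0, -5, -14, -15, 1]
i=5: L[5] = (-15)-1 = -16 → [2, 0, -5, -14, -15, -16]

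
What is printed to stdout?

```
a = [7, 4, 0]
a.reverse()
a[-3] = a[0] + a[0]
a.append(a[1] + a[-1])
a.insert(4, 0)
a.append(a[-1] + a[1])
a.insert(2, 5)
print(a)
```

[0, 4, 5, 7, 11, 0, 4]

reverse → [0, 4, 7]
a[-3] = a[0]+a[0] = 0+0 = 0 → [0, 4, 7]
append a[1]+a[-1] = 4+7 = 11 → [0, 4, 7, 11]
insert 0 at 4 → [0, 4, 7, 11, 0]
append a[-1]+a[1] = 0+4 = 4 → [0, 4, 7, 11, 0, 4]
insert 5 at 2 → [0, 4, 5, 7, 11, 0, 4]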